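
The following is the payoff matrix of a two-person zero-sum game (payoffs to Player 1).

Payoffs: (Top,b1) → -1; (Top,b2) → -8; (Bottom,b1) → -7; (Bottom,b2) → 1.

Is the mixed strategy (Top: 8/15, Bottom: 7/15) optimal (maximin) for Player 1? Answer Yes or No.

Yes

Against b1 this mix gives (8/15)·(-1) + (7/15)·(-7) = -19/5.
Against b2 this mix gives (8/15)·(-8) + (7/15)·1 = -19/5.
All of Player 2's active replies (b1, b2) yield -19/5, and no column does worse for Player 1. The mix makes Player 2 indifferent and guarantees -19/5, so it is optimal.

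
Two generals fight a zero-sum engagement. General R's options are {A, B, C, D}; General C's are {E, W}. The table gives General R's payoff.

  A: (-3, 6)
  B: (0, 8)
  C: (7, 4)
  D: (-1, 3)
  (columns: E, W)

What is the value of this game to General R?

56/11

Row minima: A → -3, B → 0, C → 4, D → -1; maximin = 4.
Column maxima: E → 7, W → 8; minimax = 7.
4 ≠ 7, so there is no saddle point; optimal play is mixed.
A is strictly dominated by B, so General R never plays it.
D is strictly dominated by B, so General R never plays it.
On the remaining 2×2 (B, C vs E, W):
Let General R play B with probability p. Expected payoff against E: 0p + 7(1−p) = −7p + 7; against W: 8p + 4(1−p) = 4p + 4.
Setting these equal: −7p + 7 = 4p + 4 ⇒ −11p = -3 ⇒ p = 3/11, and the value is (-7)·(3/11) + 7 = 56/11.
For General C: with q = P(E), equating B's and C's payoffs gives −8q + 8 = 3q + 4 ⇒ q = 4/11.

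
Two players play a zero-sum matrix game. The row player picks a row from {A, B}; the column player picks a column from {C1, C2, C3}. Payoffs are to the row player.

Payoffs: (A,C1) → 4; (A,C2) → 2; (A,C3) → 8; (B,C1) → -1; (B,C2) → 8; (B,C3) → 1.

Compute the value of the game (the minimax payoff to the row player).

34/11

Row minima: A → 2, B → -1; maximin = 2.
Column maxima: C1 → 4, C2 → 8, C3 → 8; minimax = 4.
2 ≠ 4, so there is no saddle point; optimal play is mixed.
C3 is strictly dominated by C1 (it gives the row player strictly more in every row), so the column player never plays it.
On the remaining 2×2 (A, B vs C1, C2):
Let the row player play A with probability p. Expected payoff against C1: 4p + (-1)(1−p) = 5p − 1; against C2: 2p + 8(1−p) = −6p + 8.
Setting these equal: 5p − 1 = −6p + 8 ⇒ 11p = 9 ⇒ p = 9/11, and the value is (5)·(9/11) − 1 = 34/11.
For the column player: with q = P(C1), equating A's and B's payoffs gives 2q + 2 = −9q + 8 ⇒ q = 6/11.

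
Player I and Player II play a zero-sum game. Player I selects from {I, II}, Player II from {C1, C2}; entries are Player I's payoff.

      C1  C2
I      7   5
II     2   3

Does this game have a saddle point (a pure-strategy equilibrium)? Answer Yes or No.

Row minima: I → 5, II → 2; maximin = 5.
Column maxima: C1 → 7, C2 → 5; minimax = 5.
maximin = minimax = 5, so a saddle point exists.

Yes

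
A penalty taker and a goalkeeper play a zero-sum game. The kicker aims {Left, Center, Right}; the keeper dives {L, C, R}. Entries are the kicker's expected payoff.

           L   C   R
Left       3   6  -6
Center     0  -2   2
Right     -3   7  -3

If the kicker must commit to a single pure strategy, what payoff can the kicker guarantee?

Row minima: Left → -6, Center → -2, Right → -3.
The best of these is -2.

-2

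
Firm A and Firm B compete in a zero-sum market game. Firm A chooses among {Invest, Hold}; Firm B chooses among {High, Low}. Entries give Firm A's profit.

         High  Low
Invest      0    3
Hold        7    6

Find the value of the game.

Row minima: Invest → 0, Hold → 6; maximin = 6.
Column maxima: High → 7, Low → 6; minimax = 6.
Since maximin = minimax = 6, there is a saddle point and the value is 6.

6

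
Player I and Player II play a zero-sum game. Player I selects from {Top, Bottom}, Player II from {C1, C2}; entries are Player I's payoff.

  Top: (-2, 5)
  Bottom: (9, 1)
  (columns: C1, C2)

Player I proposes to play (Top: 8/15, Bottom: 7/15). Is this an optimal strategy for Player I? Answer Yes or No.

Against C1 this mix gives (8/15)·(-2) + (7/15)·9 = 47/15.
Against C2 this mix gives (8/15)·5 + (7/15)·1 = 47/15.
All of Player II's active replies (C1, C2) yield 47/15, and no column does worse for Player I. The mix makes Player II indifferent and guarantees 47/15, so it is optimal.

Yes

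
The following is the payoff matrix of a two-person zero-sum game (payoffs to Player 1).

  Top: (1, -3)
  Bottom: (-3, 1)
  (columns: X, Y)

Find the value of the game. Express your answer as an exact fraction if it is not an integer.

Row minima: Top → -3, Bottom → -3; maximin = -3.
Column maxima: X → 1, Y → 1; minimax = 1.
-3 ≠ 1, so there is no saddle point; optimal play is mixed.
Let Player 1 play Top with probability p. Expected payoff against X: 1p + (-3)(1−p) = 4p − 3; against Y: (-3)p + 1(1−p) = −4p + 1.
Setting these equal: 4p − 3 = −4p + 1 ⇒ 8p = 4 ⇒ p = 1/2, and the value is (4)·(1/2) − 3 = -1.
For Player 2: with q = P(X), equating Top's and Bottom's payoffs gives 4q − 3 = −4q + 1 ⇒ q = 1/2.

-1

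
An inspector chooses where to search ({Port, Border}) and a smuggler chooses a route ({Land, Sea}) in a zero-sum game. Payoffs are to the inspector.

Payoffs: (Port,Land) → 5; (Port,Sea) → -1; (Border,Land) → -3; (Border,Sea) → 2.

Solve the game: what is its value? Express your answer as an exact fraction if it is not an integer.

Row minima: Port → -1, Border → -3; maximin = -1.
Column maxima: Land → 5, Sea → 2; minimax = 2.
-1 ≠ 2, so there is no saddle point; optimal play is mixed.
Let the inspector play Port with probability p. Expected payoff against Land: 5p + (-3)(1−p) = 8p − 3; against Sea: (-1)p + 2(1−p) = −3p + 2.
Setting these equal: 8p − 3 = −3p + 2 ⇒ 11p = 5 ⇒ p = 5/11, and the value is (8)·(5/11) − 3 = 7/11.
For the smuggler: with q = P(Land), equating Port's and Border's payoffs gives 6q − 1 = −5q + 2 ⇒ q = 3/11.

7/11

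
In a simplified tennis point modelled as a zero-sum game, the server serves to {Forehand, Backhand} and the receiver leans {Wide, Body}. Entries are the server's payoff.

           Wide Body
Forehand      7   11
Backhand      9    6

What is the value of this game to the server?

57/7

Row minima: Forehand → 7, Backhand → 6; maximin = 7.
Column maxima: Wide → 9, Body → 11; minimax = 9.
7 ≠ 9, so there is no saddle point; optimal play is mixed.
Let the server play Forehand with probability p. Expected payoff against Wide: 7p + 9(1−p) = −2p + 9; against Body: 11p + 6(1−p) = 5p + 6.
Setting these equal: −2p + 9 = 5p + 6 ⇒ −7p = -3 ⇒ p = 3/7, and the value is (-2)·(3/7) + 9 = 57/7.
For the receiver: with q = P(Wide), equating Forehand's and Backhand's payoffs gives −4q + 11 = 3q + 6 ⇒ q = 5/7.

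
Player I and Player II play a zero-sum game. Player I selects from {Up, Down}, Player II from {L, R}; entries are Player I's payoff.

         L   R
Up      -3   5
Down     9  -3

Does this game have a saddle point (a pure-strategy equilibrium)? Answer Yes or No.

Row minima: Up → -3, Down → -3; maximin = -3.
Column maxima: L → 9, R → 5; minimax = 5.
-3 ≠ 5, so no pure-strategy equilibrium exists.

No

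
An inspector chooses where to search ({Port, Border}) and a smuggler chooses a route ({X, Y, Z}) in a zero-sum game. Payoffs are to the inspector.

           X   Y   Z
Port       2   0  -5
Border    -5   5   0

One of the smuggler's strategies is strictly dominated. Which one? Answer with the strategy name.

Y

Z holds the inspector's payoff strictly below Y in every row: -5 < 0, 0 < 5.
So Y is strictly dominated for the smuggler.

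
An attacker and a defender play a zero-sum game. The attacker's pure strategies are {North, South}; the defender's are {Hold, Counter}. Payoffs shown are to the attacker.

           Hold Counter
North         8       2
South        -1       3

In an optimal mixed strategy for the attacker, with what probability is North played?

Row minima: North → 2, South → -1; maximin = 2.
Column maxima: Hold → 8, Counter → 3; minimax = 3.
2 ≠ 3, so there is no saddle point; optimal play is mixed.
Let the attacker play North with probability p. Expected payoff against Hold: 8p + (-1)(1−p) = 9p − 1; against Counter: 2p + 3(1−p) = −p + 3.
Setting these equal: 9p − 1 = −p + 3 ⇒ 10p = 4 ⇒ p = 2/5, and the value is (9)·(2/5) − 1 = 13/5.
For the defender: with q = P(Hold), equating North's and South's payoffs gives 6q + 2 = −4q + 3 ⇒ q = 1/10.

2/5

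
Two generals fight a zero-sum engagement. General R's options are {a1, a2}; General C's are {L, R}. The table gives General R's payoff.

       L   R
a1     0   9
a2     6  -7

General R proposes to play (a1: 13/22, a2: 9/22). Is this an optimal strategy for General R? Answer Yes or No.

Yes

Against L this mix gives (13/22)·0 + (9/22)·6 = 27/11.
Against R this mix gives (13/22)·9 + (9/22)·(-7) = 27/11.
All of General C's active replies (L, R) yield 27/11, and no column does worse for General R. The mix makes General C indifferent and guarantees 27/11, so it is optimal.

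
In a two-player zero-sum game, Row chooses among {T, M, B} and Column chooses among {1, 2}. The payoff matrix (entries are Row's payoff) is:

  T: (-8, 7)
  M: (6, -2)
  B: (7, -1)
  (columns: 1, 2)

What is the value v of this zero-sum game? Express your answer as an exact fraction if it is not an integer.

41/23

Row minima: T → -8, M → -2, B → -1; maximin = -1.
Column maxima: 1 → 7, 2 → 7; minimax = 7.
-1 ≠ 7, so there is no saddle point; optimal play is mixed.
M is strictly dominated by B, so Row never plays it.
On the remaining 2×2 (T, B vs 1, 2):
Let Row play T with probability p. Expected payoff against 1: (-8)p + 7(1−p) = −15p + 7; against 2: 7p + (-1)(1−p) = 8p − 1.
Setting these equal: −15p + 7 = 8p − 1 ⇒ −23p = -8 ⇒ p = 8/23, and the value is (-15)·(8/23) + 7 = 41/23.
For Column: with q = P(1), equating T's and B's payoffs gives −15q + 7 = 8q − 1 ⇒ q = 8/23.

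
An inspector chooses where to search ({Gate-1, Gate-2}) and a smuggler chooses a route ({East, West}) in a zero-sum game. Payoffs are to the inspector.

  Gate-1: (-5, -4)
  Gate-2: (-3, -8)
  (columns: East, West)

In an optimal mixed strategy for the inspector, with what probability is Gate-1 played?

Row minima: Gate-1 → -5, Gate-2 → -8; maximin = -5.
Column maxima: East → -3, West → -4; minimax = -4.
-5 ≠ -4, so there is no saddle point; optimal play is mixed.
Let the inspector play Gate-1 with probability p. Expected payoff against East: (-5)p + (-3)(1−p) = −2p − 3; against West: (-4)p + (-8)(1−p) = 4p − 8.
Setting these equal: −2p − 3 = 4p − 8 ⇒ −6p = -5 ⇒ p = 5/6, and the value is (-2)·(5/6) − 3 = -14/3.
For the smuggler: with q = P(East), equating Gate-1's and Gate-2's payoffs gives −q − 4 = 5q − 8 ⇒ q = 2/3.

5/6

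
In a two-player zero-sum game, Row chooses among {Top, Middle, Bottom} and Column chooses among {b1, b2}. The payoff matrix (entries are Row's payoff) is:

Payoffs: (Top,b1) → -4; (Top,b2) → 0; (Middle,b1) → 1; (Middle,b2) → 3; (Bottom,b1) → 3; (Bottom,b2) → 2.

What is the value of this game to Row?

7/3

Row minima: Top → -4, Middle → 1, Bottom → 2; maximin = 2.
Column maxima: b1 → 3, b2 → 3; minimax = 3.
2 ≠ 3, so there is no saddle point; optimal play is mixed.
Top is strictly dominated by Middle, so Row never plays it.
On the remaining 2×2 (Middle, Bottom vs b1, b2):
Let Row play Middle with probability p. Expected payoff against b1: 1p + 3(1−p) = −2p + 3; against b2: 3p + 2(1−p) = p + 2.
Setting these equal: −2p + 3 = p + 2 ⇒ −3p = -1 ⇒ p = 1/3, and the value is (-2)·(1/3) + 3 = 7/3.
For Column: with q = P(b1), equating Middle's and Bottom's payoffs gives −2q + 3 = q + 2 ⇒ q = 1/3.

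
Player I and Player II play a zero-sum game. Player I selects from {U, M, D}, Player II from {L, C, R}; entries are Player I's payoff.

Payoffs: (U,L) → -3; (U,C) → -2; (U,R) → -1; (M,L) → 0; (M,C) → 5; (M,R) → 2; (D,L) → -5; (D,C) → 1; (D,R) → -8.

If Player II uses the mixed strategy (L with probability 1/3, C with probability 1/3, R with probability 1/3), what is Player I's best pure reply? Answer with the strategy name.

M

Expected payoff of U: (1/3)·(-3) + (1/3)·(-2) + (1/3)·(-1) = -2.
Expected payoff of M: (1/3)·0 + (1/3)·5 + (1/3)·2 = 7/3.
Expected payoff of D: (1/3)·(-5) + (1/3)·1 + (1/3)·(-8) = -4.
The largest is 7/3, so Player I's best response is M.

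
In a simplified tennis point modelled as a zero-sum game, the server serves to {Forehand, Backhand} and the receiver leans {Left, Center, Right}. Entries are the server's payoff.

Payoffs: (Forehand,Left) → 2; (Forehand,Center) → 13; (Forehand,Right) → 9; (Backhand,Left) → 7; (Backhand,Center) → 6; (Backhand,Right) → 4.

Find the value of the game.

Row minima: Forehand → 2, Backhand → 4; maximin = 4.
Column maxima: Left → 7, Center → 13, Right → 9; minimax = 7.
4 ≠ 7, so there is no saddle point; optimal play is mixed.
Center is strictly dominated by Right (it gives the server strictly more in every row), so the receiver never plays it.
On the remaining 2×2 (Forehand, Backhand vs Left, Right):
Let the server play Forehand with probability p. Expected payoff against Left: 2p + 7(1−p) = −5p + 7; against Right: 9p + 4(1−p) = 5p + 4.
Setting these equal: −5p + 7 = 5p + 4 ⇒ −10p = -3 ⇒ p = 3/10, and the value is (-5)·(3/10) + 7 = 11/2.
For the receiver: with q = P(Left), equating Forehand's and Backhand's payoffs gives −7q + 9 = 3q + 4 ⇒ q = 1/2.

11/2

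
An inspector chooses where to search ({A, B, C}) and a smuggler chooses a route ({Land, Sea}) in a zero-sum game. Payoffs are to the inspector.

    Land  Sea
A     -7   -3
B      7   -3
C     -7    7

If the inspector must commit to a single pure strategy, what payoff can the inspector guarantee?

-3

Row minima: A → -7, B → -3, C → -7.
The best of these is -3.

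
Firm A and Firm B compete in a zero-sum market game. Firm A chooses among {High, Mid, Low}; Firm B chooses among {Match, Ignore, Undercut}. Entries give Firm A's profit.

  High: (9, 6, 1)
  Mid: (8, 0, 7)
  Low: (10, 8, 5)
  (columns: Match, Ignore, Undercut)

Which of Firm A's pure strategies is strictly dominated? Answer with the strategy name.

Low gives a strictly higher payoff than High against every column: 10 > 9, 8 > 6, 5 > 1.
So High is strictly dominated and Firm A never plays it.

High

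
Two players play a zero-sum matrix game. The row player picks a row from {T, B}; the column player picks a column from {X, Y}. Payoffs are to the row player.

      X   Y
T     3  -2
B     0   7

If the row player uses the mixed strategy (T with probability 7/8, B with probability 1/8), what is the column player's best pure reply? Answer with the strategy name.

If the column player plays X, the row player's expected payoff is (7/8)·3 + (1/8)·0 = 21/8.
If the column player plays Y, the row player's expected payoff is (7/8)·(-2) + (1/8)·7 = -7/8.
The column player minimizes the row player's payoff; the smallest is -7/8, so the best response is Y.

Y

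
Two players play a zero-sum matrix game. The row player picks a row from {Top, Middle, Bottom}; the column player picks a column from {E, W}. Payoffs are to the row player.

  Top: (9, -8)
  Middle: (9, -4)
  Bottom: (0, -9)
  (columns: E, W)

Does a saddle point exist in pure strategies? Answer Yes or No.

Row minima: Top → -8, Middle → -4, Bottom → -9; maximin = -4.
Column maxima: E → 9, W → -4; minimax = -4.
maximin = minimax = -4, so a saddle point exists.

Yes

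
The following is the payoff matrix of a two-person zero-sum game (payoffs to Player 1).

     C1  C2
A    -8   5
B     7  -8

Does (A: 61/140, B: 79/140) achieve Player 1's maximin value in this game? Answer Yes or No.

Against C1 this mix gives (61/140)·(-8) + (79/140)·7 = 13/28.
Against C2 this mix gives (61/140)·5 + (79/140)·(-8) = -327/140.
Player 2 will play C2, holding Player 1 to -327/140. Shifting weight toward the row that does better against C2 would raise this floor (the equalizing mix achieves -29/28 against both C2 and C1), so the proposed strategy is not optimal.

No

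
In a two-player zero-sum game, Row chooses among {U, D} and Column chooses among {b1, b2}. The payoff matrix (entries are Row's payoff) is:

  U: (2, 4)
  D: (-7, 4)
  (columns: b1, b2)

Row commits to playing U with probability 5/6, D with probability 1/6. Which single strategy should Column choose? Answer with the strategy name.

b1

If Column plays b1, Row's expected payoff is (5/6)·2 + (1/6)·(-7) = 1/2.
If Column plays b2, Row's expected payoff is (5/6)·4 + (1/6)·4 = 4.
Column minimizes Row's payoff; the smallest is 1/2, so the best response is b1.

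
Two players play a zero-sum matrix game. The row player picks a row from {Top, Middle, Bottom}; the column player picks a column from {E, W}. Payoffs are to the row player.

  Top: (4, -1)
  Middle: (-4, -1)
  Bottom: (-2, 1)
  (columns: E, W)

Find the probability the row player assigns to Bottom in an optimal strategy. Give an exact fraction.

5/8

Row minima: Top → -1, Middle → -4, Bottom → -2; maximin = -1.
Column maxima: E → 4, W → 1; minimax = 1.
-1 ≠ 1, so there is no saddle point; optimal play is mixed.
Middle is strictly dominated by Bottom, so the row player never plays it.
On the remaining 2×2 (Top, Bottom vs E, W):
Let the row player play Top with probability p. Expected payoff against E: 4p + (-2)(1−p) = 6p − 2; against W: (-1)p + 1(1−p) = −2p + 1.
Setting these equal: 6p − 2 = −2p + 1 ⇒ 8p = 3 ⇒ p = 3/8, and the value is (6)·(3/8) − 2 = 1/4.
For the column player: with q = P(E), equating Top's and Bottom's payoffs gives 5q − 1 = −3q + 1 ⇒ q = 1/4.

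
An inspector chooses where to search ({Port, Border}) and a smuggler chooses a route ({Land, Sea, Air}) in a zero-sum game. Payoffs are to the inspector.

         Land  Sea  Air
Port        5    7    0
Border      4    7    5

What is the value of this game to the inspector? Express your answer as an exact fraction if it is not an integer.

25/6

Row minima: Port → 0, Border → 4; maximin = 4.
Column maxima: Land → 5, Sea → 7, Air → 5; minimax = 5.
4 ≠ 5, so there is no saddle point; optimal play is mixed.
Sea is strictly dominated by Land (it gives the inspector strictly more in every row), so the smuggler never plays it.
On the remaining 2×2 (Port, Border vs Land, Air):
Let the inspector play Port with probability p. Expected payoff against Land: 5p + 4(1−p) = p + 4; against Air: 0p + 5(1−p) = −5p + 5.
Setting these equal: p + 4 = −5p + 5 ⇒ 6p = 1 ⇒ p = 1/6, and the value is (1)·(1/6) + 4 = 25/6.
For the smuggler: with q = P(Land), equating Port's and Border's payoffs gives 5q = −q + 5 ⇒ q = 5/6.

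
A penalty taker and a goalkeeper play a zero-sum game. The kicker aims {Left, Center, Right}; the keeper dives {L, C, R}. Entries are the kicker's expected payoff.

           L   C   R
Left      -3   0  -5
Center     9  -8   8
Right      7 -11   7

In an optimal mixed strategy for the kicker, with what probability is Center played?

Row minima: Left → -5, Center → -8, Right → -11; maximin = -5.
Column maxima: L → 9, C → 0, R → 8; minimax = 0.
-5 ≠ 0, so there is no saddle point; optimal play is mixed.
Right is strictly dominated by Center, so the kicker never plays it.
With Right eliminated, L is strictly dominated by R (it gives the kicker strictly more in every remaining row), so the keeper never plays it.
On the remaining 2×2 (Left, Center vs C, R):
Let the kicker play Left with probability p. Expected payoff against C: 0p + (-8)(1−p) = 8p − 8; against R: (-5)p + 8(1−p) = −13p + 8.
Setting these equal: 8p − 8 = −13p + 8 ⇒ 21p = 16 ⇒ p = 16/21, and the value is (8)·(16/21) − 8 = -40/21.
For the keeper: with q = P(C), equating Left's and Center's payoffs gives 5q − 5 = −16q + 8 ⇒ q = 13/21.

5/21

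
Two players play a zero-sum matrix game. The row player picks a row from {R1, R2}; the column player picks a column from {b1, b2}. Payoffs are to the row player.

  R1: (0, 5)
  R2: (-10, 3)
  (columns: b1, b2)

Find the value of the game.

0

Row minima: R1 → 0, R2 → -10; maximin = 0.
Column maxima: b1 → 0, b2 → 5; minimax = 0.
Since maximin = minimax = 0, there is a saddle point and the value is 0.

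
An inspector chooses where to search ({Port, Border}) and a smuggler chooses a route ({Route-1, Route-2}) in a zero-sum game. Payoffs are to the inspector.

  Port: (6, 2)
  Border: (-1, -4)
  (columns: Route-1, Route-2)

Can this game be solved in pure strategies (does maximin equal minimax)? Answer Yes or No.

Row minima: Port → 2, Border → -4; maximin = 2.
Column maxima: Route-1 → 6, Route-2 → 2; minimax = 2.
maximin = minimax = 2, so a saddle point exists.

Yes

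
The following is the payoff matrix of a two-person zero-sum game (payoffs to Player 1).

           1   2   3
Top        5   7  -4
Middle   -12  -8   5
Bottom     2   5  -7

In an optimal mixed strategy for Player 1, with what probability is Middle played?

9/26

Row minima: Top → -4, Middle → -12, Bottom → -7; maximin = -4.
Column maxima: 1 → 5, 2 → 7, 3 → 5; minimax = 5.
-4 ≠ 5, so there is no saddle point; optimal play is mixed.
Bottom is strictly dominated by Top, so Player 1 never plays it.
2 is strictly dominated by 1 (it gives Player 1 strictly more in every row), so Player 2 never plays it.
On the remaining 2×2 (Top, Middle vs 1, 3):
Let Player 1 play Top with probability p. Expected payoff against 1: 5p + (-12)(1−p) = 17p − 12; against 3: (-4)p + 5(1−p) = −9p + 5.
Setting these equal: 17p − 12 = −9p + 5 ⇒ 26p = 17 ⇒ p = 17/26, and the value is (17)·(17/26) − 12 = -23/26.
For Player 2: with q = P(1), equating Top's and Middle's payoffs gives 9q − 4 = −17q + 5 ⇒ q = 9/26.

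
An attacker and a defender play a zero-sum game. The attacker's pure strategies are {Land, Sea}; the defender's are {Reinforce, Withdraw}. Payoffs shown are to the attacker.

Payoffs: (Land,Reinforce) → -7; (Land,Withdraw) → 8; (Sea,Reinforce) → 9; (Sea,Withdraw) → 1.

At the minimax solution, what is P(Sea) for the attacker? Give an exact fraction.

15/23

Row minima: Land → -7, Sea → 1; maximin = 1.
Column maxima: Reinforce → 9, Withdraw → 8; minimax = 8.
1 ≠ 8, so there is no saddle point; optimal play is mixed.
Let the attacker play Land with probability p. Expected payoff against Reinforce: (-7)p + 9(1−p) = −16p + 9; against Withdraw: 8p + 1(1−p) = 7p + 1.
Setting these equal: −16p + 9 = 7p + 1 ⇒ −23p = -8 ⇒ p = 8/23, and the value is (-16)·(8/23) + 9 = 79/23.
For the defender: with q = P(Reinforce), equating Land's and Sea's payoffs gives −15q + 8 = 8q + 1 ⇒ q = 7/23.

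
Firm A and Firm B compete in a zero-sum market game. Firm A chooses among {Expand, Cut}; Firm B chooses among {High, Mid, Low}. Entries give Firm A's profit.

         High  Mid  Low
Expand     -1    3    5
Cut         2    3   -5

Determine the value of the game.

5/13

Row minima: Expand → -1, Cut → -5; maximin = -1.
Column maxima: High → 2, Mid → 3, Low → 5; minimax = 2.
-1 ≠ 2, so there is no saddle point; optimal play is mixed.
Mid is strictly dominated by High (it gives Firm A strictly more in every row), so Firm B never plays it.
On the remaining 2×2 (Expand, Cut vs High, Low):
Let Firm A play Expand with probability p. Expected payoff against High: (-1)p + 2(1−p) = −3p + 2; against Low: 5p + (-5)(1−p) = 10p − 5.
Setting these equal: −3p + 2 = 10p − 5 ⇒ −13p = -7 ⇒ p = 7/13, and the value is (-3)·(7/13) + 2 = 5/13.
For Firm B: with q = P(High), equating Expand's and Cut's payoffs gives −6q + 5 = 7q − 5 ⇒ q = 10/13.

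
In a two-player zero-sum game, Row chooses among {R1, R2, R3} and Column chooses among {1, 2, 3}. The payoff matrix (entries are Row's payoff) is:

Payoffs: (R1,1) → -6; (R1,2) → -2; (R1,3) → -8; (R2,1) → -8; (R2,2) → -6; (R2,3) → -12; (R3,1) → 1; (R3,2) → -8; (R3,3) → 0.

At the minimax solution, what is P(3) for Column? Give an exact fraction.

3/7

Row minima: R1 → -8, R2 → -12, R3 → -8; maximin = -8.
Column maxima: 1 → 1, 2 → -2, 3 → 0; minimax = -2.
-8 ≠ -2, so there is no saddle point; optimal play is mixed.
R2 is strictly dominated by R1, so Row never plays it.
1 is strictly dominated by 3 (it gives Row strictly more in every row), so Column never plays it.
On the remaining 2×2 (R1, R3 vs 2, 3):
Let Row play R1 with probability p. Expected payoff against 2: (-2)p + (-8)(1−p) = 6p − 8; against 3: (-8)p + 0(1−p) = −8p.
Setting these equal: 6p − 8 = −8p ⇒ 14p = 8 ⇒ p = 4/7, and the value is (6)·(4/7) − 8 = -32/7.
For Column: with q = P(2), equating R1's and R3's payoffs gives 6q − 8 = −8q ⇒ q = 4/7.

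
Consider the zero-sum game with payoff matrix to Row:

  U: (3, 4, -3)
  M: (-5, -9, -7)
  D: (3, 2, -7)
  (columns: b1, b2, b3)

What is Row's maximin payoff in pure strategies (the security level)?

Row minima: U → -3, M → -9, D → -7.
The best of these is -3.

-3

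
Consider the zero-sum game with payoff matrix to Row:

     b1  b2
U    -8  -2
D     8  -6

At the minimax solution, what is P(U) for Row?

7/10

Row minima: U → -8, D → -6; maximin = -6.
Column maxima: b1 → 8, b2 → -2; minimax = -2.
-6 ≠ -2, so there is no saddle point; optimal play is mixed.
Let Row play U with probability p. Expected payoff against b1: (-8)p + 8(1−p) = −16p + 8; against b2: (-2)p + (-6)(1−p) = 4p − 6.
Setting these equal: −16p + 8 = 4p − 6 ⇒ −20p = -14 ⇒ p = 7/10, and the value is (-16)·(7/10) + 8 = -16/5.
For Column: with q = P(b1), equating U's and D's payoffs gives −6q − 2 = 14q − 6 ⇒ q = 1/5.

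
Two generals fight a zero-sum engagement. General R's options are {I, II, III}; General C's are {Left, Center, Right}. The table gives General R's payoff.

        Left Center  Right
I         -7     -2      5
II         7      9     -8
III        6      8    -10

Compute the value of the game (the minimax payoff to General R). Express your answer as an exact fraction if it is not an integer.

-7/9

Row minima: I → -7, II → -8, III → -10; maximin = -7.
Column maxima: Left → 7, Center → 9, Right → 5; minimax = 5.
-7 ≠ 5, so there is no saddle point; optimal play is mixed.
III is strictly dominated by II, so General R never plays it.
Center is strictly dominated by Left (it gives General R strictly more in every row), so General C never plays it.
On the remaining 2×2 (I, II vs Left, Right):
Let General R play I with probability p. Expected payoff against Left: (-7)p + 7(1−p) = −14p + 7; against Right: 5p + (-8)(1−p) = 13p − 8.
Setting these equal: −14p + 7 = 13p − 8 ⇒ −27p = -15 ⇒ p = 5/9, and the value is (-14)·(5/9) + 7 = -7/9.
For General C: with q = P(Left), equating I's and II's payoffs gives −12q + 5 = 15q − 8 ⇒ q = 13/27.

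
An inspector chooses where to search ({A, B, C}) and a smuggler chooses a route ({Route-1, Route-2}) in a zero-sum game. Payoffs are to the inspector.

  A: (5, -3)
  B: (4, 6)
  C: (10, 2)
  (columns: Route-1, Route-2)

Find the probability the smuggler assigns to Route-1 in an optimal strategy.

Row minima: A → -3, B → 4, C → 2; maximin = 4.
Column maxima: Route-1 → 10, Route-2 → 6; minimax = 6.
4 ≠ 6, so there is no saddle point; optimal play is mixed.
A is strictly dominated by C, so the inspector never plays it.
On the remaining 2×2 (B, C vs Route-1, Route-2):
Let the inspector play B with probability p. Expected payoff against Route-1: 4p + 10(1−p) = −6p + 10; against Route-2: 6p + 2(1−p) = 4p + 2.
Setting these equal: −6p + 10 = 4p + 2 ⇒ −10p = -8 ⇒ p = 4/5, and the value is (-6)·(4/5) + 10 = 26/5.
For the smuggler: with q = P(Route-1), equating B's and C's payoffs gives −2q + 6 = 8q + 2 ⇒ q = 2/5.

2/5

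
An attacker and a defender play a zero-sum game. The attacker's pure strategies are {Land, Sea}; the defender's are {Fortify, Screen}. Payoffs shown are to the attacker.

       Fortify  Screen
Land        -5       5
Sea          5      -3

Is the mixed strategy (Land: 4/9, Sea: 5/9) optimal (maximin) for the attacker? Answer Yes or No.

Against Fortify this mix gives (4/9)·(-5) + (5/9)·5 = 5/9.
Against Screen this mix gives (4/9)·5 + (5/9)·(-3) = 5/9.
All of the defender's active replies (Fortify, Screen) yield 5/9, and no column does worse for the attacker. The mix makes the defender indifferent and guarantees 5/9, so it is optimal.

Yes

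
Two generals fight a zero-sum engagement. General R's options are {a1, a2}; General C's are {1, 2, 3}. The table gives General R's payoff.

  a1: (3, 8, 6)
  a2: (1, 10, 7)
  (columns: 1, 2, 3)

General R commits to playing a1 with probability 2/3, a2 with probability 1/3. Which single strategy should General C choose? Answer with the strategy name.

If General C plays 1, General R's expected payoff is (2/3)·3 + (1/3)·1 = 7/3.
If General C plays 2, General R's expected payoff is (2/3)·8 + (1/3)·10 = 26/3.
If General C plays 3, General R's expected payoff is (2/3)·6 + (1/3)·7 = 19/3.
General C minimizes General R's payoff; the smallest is 7/3, so the best response is 1.

1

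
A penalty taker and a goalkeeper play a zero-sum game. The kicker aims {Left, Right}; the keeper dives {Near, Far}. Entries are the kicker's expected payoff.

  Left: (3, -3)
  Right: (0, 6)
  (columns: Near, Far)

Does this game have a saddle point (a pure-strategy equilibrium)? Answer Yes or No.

No

Row minima: Left → -3, Right → 0; maximin = 0.
Column maxima: Near → 3, Far → 6; minimax = 3.
0 ≠ 3, so no pure-strategy equilibrium exists.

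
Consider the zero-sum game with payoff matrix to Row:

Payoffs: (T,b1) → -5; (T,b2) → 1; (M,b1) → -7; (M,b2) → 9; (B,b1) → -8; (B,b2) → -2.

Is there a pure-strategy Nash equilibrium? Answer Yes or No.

Yes

Row minima: T → -5, M → -7, B → -8; maximin = -5.
Column maxima: b1 → -5, b2 → 9; minimax = -5.
maximin = minimax = -5, so a saddle point exists.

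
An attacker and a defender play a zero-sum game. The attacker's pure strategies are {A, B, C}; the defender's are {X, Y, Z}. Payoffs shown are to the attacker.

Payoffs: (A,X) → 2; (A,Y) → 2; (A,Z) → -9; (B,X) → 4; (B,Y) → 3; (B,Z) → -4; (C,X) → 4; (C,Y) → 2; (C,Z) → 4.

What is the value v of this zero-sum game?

20/9

Row minima: A → -9, B → -4, C → 2; maximin = 2.
Column maxima: X → 4, Y → 3, Z → 4; minimax = 3.
2 ≠ 3, so there is no saddle point; optimal play is mixed.
A is strictly dominated by B, so the attacker never plays it.
With A eliminated, X is strictly dominated by Y (it gives the attacker strictly more in every remaining row), so the defender never plays it.
On the remaining 2×2 (B, C vs Y, Z):
Let the attacker play B with probability p. Expected payoff against Y: 3p + 2(1−p) = p + 2; against Z: (-4)p + 4(1−p) = −8p + 4.
Setting these equal: p + 2 = −8p + 4 ⇒ 9p = 2 ⇒ p = 2/9, and the value is (1)·(2/9) + 2 = 20/9.
For the defender: with q = P(Y), equating B's and C's payoffs gives 7q − 4 = −2q + 4 ⇒ q = 8/9.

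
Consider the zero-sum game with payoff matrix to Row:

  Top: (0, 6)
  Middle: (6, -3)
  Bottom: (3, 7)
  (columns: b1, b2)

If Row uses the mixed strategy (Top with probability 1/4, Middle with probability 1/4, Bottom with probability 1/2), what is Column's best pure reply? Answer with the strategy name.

b1

If Column plays b1, Row's expected payoff is (1/4)·0 + (1/4)·6 + (1/2)·3 = 3.
If Column plays b2, Row's expected payoff is (1/4)·6 + (1/4)·(-3) + (1/2)·7 = 17/4.
Column minimizes Row's payoff; the smallest is 3, so the best response is b1.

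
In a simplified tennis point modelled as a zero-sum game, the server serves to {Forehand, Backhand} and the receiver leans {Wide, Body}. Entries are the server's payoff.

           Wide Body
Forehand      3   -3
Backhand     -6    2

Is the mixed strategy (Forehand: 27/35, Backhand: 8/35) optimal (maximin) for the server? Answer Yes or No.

Against Wide this mix gives (27/35)·3 + (8/35)·(-6) = 33/35.
Against Body this mix gives (27/35)·(-3) + (8/35)·2 = -13/7.
The receiver will play Body, holding the server to -13/7. Shifting weight toward the row that does better against Body would raise this floor (the equalizing mix achieves -6/7 against both Body and Wide), so the proposed strategy is not optimal.

No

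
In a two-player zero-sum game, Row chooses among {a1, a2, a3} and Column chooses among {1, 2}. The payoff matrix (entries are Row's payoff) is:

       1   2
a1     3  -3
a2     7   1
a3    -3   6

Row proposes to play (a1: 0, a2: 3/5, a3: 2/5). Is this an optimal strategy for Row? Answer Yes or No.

Against 1 this mix gives (3/5)·7 + (2/5)·(-3) = 3.
Against 2 this mix gives (3/5)·1 + (2/5)·6 = 3.
All of Column's active replies (1, 2) yield 3, and no column does worse for Row. The mix makes Column indifferent and guarantees 3, so it is optimal.

Yes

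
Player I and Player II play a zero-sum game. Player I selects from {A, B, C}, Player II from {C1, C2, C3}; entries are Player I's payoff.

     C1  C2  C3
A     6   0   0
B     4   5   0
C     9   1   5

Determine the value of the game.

Row minima: A → 0, B → 0, C → 1; maximin = 1.
Column maxima: C1 → 9, C2 → 5, C3 → 5; minimax = 5.
1 ≠ 5, so there is no saddle point; optimal play is mixed.
A is strictly dominated by C, so Player I never plays it.
C1 is strictly dominated by C3 (it gives Player I strictly more in every row), so Player II never plays it.
On the remaining 2×2 (B, C vs C2, C3):
Let Player I play B with probability p. Expected payoff against C2: 5p + 1(1−p) = 4p + 1; against C3: 0p + 5(1−p) = −5p + 5.
Setting these equal: 4p + 1 = −5p + 5 ⇒ 9p = 4 ⇒ p = 4/9, and the value is (4)·(4/9) + 1 = 25/9.
For Player II: with q = P(C2), equating B's and C's payoffs gives 5q = −4q + 5 ⇒ q = 5/9.

25/9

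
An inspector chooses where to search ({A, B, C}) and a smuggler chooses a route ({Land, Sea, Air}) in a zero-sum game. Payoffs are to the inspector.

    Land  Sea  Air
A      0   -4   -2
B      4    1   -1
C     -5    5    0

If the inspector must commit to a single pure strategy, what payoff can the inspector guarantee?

-1

Row minima: A → -4, B → -1, C → -5.
The best of these is -1.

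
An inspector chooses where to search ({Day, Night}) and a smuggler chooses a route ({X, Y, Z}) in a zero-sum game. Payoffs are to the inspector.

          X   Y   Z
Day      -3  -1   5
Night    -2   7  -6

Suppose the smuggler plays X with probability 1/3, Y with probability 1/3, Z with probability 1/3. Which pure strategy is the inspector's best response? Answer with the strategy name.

Expected payoff of Day: (1/3)·(-3) + (1/3)·(-1) + (1/3)·5 = 1/3.
Expected payoff of Night: (1/3)·(-2) + (1/3)·7 + (1/3)·(-6) = -1/3.
The largest is 1/3, so the inspector's best response is Day.

Day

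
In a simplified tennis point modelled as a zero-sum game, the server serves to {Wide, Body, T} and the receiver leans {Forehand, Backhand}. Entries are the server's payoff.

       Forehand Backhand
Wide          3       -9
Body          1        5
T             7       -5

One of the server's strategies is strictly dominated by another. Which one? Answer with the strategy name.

Wide

T gives a strictly higher payoff than Wide against every column: 7 > 3, -5 > -9.
So Wide is strictly dominated and the server never plays it.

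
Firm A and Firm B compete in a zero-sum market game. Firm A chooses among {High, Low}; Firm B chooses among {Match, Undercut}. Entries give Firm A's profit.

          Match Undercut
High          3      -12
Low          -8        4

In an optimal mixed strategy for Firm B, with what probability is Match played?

Row minima: High → -12, Low → -8; maximin = -8.
Column maxima: Match → 3, Undercut → 4; minimax = 3.
-8 ≠ 3, so there is no saddle point; optimal play is mixed.
Let Firm A play High with probability p. Expected payoff against Match: 3p + (-8)(1−p) = 11p − 8; against Undercut: (-12)p + 4(1−p) = −16p + 4.
Setting these equal: 11p − 8 = −16p + 4 ⇒ 27p = 12 ⇒ p = 4/9, and the value is (11)·(4/9) − 8 = -28/9.
For Firm B: with q = P(Match), equating High's and Low's payoffs gives 15q − 12 = −12q + 4 ⇒ q = 16/27.

16/27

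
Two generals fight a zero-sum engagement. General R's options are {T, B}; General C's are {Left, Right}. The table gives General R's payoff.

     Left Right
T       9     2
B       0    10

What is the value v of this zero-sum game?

90/17

Row minima: T → 2, B → 0; maximin = 2.
Column maxima: Left → 9, Right → 10; minimax = 9.
2 ≠ 9, so there is no saddle point; optimal play is mixed.
Let General R play T with probability p. Expected payoff against Left: 9p + 0(1−p) = 9p; against Right: 2p + 10(1−p) = −8p + 10.
Setting these equal: 9p = −8p + 10 ⇒ 17p = 10 ⇒ p = 10/17, and the value is (9)·(10/17) = 90/17.
For General C: with q = P(Left), equating T's and B's payoffs gives 7q + 2 = −10q + 10 ⇒ q = 8/17.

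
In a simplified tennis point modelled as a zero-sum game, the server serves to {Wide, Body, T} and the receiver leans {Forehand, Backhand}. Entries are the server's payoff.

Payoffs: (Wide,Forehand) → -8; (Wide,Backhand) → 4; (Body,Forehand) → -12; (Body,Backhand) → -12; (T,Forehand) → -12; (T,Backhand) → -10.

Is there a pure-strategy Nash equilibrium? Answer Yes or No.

Row minima: Wide → -8, Body → -12, T → -12; maximin = -8.
Column maxima: Forehand → -8, Backhand → 4; minimax = -8.
maximin = minimax = -8, so a saddle point exists.

Yes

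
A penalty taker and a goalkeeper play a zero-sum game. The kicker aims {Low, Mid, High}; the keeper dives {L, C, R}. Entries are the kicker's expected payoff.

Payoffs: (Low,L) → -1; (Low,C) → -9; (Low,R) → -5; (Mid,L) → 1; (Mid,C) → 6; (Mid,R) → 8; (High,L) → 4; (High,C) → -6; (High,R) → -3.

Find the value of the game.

Row minima: Low → -9, Mid → 1, High → -6; maximin = 1.
Column maxima: L → 4, C → 6, R → 8; minimax = 4.
1 ≠ 4, so there is no saddle point; optimal play is mixed.
Low is strictly dominated by Mid, so the kicker never plays it.
R is strictly dominated by C (it gives the kicker strictly more in every row), so the keeper never plays it.
On the remaining 2×2 (Mid, High vs L, C):
Let the kicker play Mid with probability p. Expected payoff against L: 1p + 4(1−p) = −3p + 4; against C: 6p + (-6)(1−p) = 12p − 6.
Setting these equal: −3p + 4 = 12p − 6 ⇒ −15p = -10 ⇒ p = 2/3, and the value is (-3)·(2/3) + 4 = 2.
For the keeper: with q = P(L), equating Mid's and High's payoffs gives −5q + 6 = 10q − 6 ⇒ q = 4/5.

2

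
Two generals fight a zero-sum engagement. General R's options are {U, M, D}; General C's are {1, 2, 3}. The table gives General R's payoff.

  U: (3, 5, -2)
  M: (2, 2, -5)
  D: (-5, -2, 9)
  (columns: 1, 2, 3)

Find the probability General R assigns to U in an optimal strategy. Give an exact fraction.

14/19

Row minima: U → -2, M → -5, D → -5; maximin = -2.
Column maxima: 1 → 3, 2 → 5, 3 → 9; minimax = 3.
-2 ≠ 3, so there is no saddle point; optimal play is mixed.
M is strictly dominated by U, so General R never plays it.
With M eliminated, 2 is strictly dominated by 1 (it gives General R strictly more in every remaining row), so General C never plays it.
On the remaining 2×2 (U, D vs 1, 3):
Let General R play U with probability p. Expected payoff against 1: 3p + (-5)(1−p) = 8p − 5; against 3: (-2)p + 9(1−p) = −11p + 9.
Setting these equal: 8p − 5 = −11p + 9 ⇒ 19p = 14 ⇒ p = 14/19, and the value is (8)·(14/19) − 5 = 17/19.
For General C: with q = P(1), equating U's and D's payoffs gives 5q − 2 = −14q + 9 ⇒ q = 11/19.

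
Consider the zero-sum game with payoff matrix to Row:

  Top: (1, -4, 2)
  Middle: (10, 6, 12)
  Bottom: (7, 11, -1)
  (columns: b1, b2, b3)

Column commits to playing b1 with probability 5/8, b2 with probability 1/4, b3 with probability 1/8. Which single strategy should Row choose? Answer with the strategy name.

Expected payoff of Top: (5/8)·1 + (1/4)·(-4) + (1/8)·2 = -1/8.
Expected payoff of Middle: (5/8)·10 + (1/4)·6 + (1/8)·12 = 37/4.
Expected payoff of Bottom: (5/8)·7 + (1/4)·11 + (1/8)·(-1) = 7.
The largest is 37/4, so Row's best response is Middle.

Middle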